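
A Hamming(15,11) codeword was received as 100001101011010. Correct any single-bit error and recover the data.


Syndrome = 0: no error detected

Data: 00111011010 (no errors)


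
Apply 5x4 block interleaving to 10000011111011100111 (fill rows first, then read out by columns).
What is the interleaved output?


Matrix:
  1000
  0011
  1110
  1110
  0111
Read columns: 10110001110111101001

10110001110111101001


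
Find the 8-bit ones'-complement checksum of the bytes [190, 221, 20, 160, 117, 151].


Sum = 859 mod 256 = 91
Complement = 164

164


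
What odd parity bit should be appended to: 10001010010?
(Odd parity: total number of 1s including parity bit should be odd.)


Number of 1s in data: 4
Parity bit: 1

1


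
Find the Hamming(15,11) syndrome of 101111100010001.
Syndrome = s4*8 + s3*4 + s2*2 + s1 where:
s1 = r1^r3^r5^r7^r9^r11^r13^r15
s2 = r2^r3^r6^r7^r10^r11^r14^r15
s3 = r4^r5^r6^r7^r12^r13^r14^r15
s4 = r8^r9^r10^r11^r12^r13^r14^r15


s1=0, s2=1, s3=1, s4=0

Syndrome = 6 (error at position 6)


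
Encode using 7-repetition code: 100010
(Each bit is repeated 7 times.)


Each bit -> 7 copies

111111100000000000000000000011111110000000


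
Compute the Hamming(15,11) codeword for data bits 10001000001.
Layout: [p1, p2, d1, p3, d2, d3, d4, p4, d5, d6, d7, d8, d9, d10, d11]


Parity bits: p1=1, p2=0, p3=1, p4=0

101100001000001


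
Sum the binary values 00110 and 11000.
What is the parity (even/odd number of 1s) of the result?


00110 = 6
11000 = 24
Sum = 30 = 11110
1s count = 4

even parity (4 ones in 11110)


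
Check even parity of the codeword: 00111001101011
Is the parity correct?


Number of 1s: 8

Yes, parity is correct (8 ones)


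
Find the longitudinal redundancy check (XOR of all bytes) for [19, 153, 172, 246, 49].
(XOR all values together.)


XOR chain: 19 ^ 153 ^ 172 ^ 246 ^ 49 = 225

225


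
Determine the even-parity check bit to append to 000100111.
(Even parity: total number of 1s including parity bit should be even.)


Number of 1s in data: 4
Parity bit: 0

0


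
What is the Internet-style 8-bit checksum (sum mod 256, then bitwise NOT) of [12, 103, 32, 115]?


Sum = 262 mod 256 = 6
Complement = 249

249


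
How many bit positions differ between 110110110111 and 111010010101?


XOR: 001100100010
Count of 1s: 4

4


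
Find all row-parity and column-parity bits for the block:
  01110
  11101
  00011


Row parities: 100
Column parities: 10000

Row P: 100, Col P: 10000, Corner: 1


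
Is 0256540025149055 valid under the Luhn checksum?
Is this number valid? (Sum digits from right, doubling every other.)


Luhn sum = 44
44 mod 10 = 4

Invalid (Luhn sum mod 10 = 4)


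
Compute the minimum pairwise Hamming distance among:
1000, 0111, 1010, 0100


Comparing all pairs, minimum distance: 1
Can detect 0 errors, correct 0 errors

1


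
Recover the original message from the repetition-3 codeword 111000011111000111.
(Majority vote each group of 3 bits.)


Groups: 111, 000, 011, 111, 000, 111
Majority votes: 101101

101101


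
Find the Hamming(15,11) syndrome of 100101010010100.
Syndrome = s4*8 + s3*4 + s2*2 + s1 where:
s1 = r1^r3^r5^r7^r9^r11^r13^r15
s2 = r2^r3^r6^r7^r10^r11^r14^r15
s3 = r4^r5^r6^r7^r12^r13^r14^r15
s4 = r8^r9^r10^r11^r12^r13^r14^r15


s1=1, s2=0, s3=1, s4=1

Syndrome = 13 (error at position 13)


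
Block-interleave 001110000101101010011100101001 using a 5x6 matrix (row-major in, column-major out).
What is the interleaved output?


Matrix:
  001110
  000101
  101010
  011100
  101001
Read columns: 001010001010111110101010001001

001010001010111110101010001001


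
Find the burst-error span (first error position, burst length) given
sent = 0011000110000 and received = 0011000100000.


XOR: 0000000010000

Burst at position 8, length 1


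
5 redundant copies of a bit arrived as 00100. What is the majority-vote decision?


Ones: 1 out of 5
Threshold: 3

0 (1/5 voted 1)


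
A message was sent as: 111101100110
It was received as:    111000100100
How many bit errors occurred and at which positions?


XOR: 000101000010

3 error(s) at position(s): 3, 5, 10


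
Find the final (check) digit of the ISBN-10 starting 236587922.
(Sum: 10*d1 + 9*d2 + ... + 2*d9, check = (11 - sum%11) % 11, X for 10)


Weighted sum: 259
259 mod 11 = 6

Check digit: 5


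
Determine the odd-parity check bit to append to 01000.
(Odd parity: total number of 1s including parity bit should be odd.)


Number of 1s in data: 1
Parity bit: 0

0


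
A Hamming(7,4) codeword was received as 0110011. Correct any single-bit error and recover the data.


Syndrome = 0: no error detected

Data: 1011 (no errors)


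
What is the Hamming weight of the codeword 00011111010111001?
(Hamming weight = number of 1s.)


Counting 1s in 00011111010111001

10


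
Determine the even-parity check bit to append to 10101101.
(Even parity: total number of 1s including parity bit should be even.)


Number of 1s in data: 5
Parity bit: 1

1


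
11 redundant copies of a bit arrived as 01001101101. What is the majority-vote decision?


Ones: 6 out of 11
Threshold: 6

1 (6/11 voted 1)


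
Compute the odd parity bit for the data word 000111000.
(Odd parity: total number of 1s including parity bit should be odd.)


Number of 1s in data: 3
Parity bit: 0

0


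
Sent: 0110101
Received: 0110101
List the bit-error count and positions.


XOR: 0000000

0 errors (received matches sent)


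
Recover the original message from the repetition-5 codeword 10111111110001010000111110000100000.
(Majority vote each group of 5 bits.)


Groups: 10111, 11111, 00010, 10000, 11111, 00001, 00000
Majority votes: 1100100

1100100


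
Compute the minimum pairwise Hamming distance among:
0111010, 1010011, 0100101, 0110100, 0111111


Comparing all pairs, minimum distance: 2
Can detect 1 errors, correct 0 errors

2


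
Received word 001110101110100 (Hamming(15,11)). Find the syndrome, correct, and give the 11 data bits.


Syndrome = 0: no error detected

Data: 11011110100 (no errors)


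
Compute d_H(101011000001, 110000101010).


XOR: 011011101011
Count of 1s: 8

8


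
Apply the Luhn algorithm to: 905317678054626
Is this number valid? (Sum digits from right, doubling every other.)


Luhn sum = 74
74 mod 10 = 4

Invalid (Luhn sum mod 10 = 4)


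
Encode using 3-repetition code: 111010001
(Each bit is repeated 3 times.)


Each bit -> 3 copies

111111111000111000000000111


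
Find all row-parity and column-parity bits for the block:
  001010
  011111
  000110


Row parities: 010
Column parities: 010011

Row P: 010, Col P: 010011, Corner: 1


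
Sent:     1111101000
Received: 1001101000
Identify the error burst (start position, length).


XOR: 0110000000

Burst at position 1, length 2


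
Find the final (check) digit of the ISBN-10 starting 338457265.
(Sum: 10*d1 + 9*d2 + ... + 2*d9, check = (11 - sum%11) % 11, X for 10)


Weighted sum: 250
250 mod 11 = 8

Check digit: 3


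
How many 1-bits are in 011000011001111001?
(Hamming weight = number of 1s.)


Counting 1s in 011000011001111001

9


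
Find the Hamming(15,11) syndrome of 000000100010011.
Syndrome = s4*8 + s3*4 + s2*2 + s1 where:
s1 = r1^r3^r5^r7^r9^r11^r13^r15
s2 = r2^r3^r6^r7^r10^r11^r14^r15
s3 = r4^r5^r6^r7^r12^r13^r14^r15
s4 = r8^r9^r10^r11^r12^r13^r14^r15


s1=1, s2=0, s3=1, s4=1

Syndrome = 13 (error at position 13)


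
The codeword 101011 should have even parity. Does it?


Number of 1s: 4

Yes, parity is correct (4 ones)


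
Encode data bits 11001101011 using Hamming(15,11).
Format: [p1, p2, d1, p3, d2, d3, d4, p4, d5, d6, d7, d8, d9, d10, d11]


Parity bits: p1=0, p2=0, p3=0, p4=1

001010011101011


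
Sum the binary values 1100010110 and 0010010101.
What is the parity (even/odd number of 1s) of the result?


1100010110 = 790
0010010101 = 149
Sum = 939 = 1110101011
1s count = 7

odd parity (7 ones in 1110101011)


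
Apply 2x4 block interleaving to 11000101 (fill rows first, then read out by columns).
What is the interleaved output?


Matrix:
  1100
  0101
Read columns: 10110001

10110001


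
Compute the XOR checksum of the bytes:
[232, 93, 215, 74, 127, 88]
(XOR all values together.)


XOR chain: 232 ^ 93 ^ 215 ^ 74 ^ 127 ^ 88 = 15

15


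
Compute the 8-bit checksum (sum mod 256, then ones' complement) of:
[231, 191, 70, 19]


Sum = 511 mod 256 = 255
Complement = 0

0


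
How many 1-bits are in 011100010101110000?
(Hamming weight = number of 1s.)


Counting 1s in 011100010101110000

8


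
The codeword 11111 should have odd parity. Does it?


Number of 1s: 5

Yes, parity is correct (5 ones)


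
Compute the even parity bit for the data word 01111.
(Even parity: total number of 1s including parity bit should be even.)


Number of 1s in data: 4
Parity bit: 0

0


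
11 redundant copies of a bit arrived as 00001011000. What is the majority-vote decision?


Ones: 3 out of 11
Threshold: 6

0 (3/11 voted 1)


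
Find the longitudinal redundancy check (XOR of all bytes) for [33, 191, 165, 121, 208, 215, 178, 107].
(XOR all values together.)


XOR chain: 33 ^ 191 ^ 165 ^ 121 ^ 208 ^ 215 ^ 178 ^ 107 = 156

156


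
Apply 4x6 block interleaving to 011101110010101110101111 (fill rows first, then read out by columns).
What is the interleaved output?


Matrix:
  011101
  110010
  101110
  101111
Read columns: 011111001011101101111001

011111001011101101111001


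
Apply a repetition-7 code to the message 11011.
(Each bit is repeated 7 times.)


Each bit -> 7 copies

11111111111111000000011111111111111


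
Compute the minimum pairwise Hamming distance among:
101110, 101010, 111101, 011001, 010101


Comparing all pairs, minimum distance: 1
Can detect 0 errors, correct 0 errors

1


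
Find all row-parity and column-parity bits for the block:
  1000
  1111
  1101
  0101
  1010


Row parities: 10100
Column parities: 0101

Row P: 10100, Col P: 0101, Corner: 0


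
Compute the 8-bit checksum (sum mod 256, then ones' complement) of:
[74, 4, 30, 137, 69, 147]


Sum = 461 mod 256 = 205
Complement = 50

50


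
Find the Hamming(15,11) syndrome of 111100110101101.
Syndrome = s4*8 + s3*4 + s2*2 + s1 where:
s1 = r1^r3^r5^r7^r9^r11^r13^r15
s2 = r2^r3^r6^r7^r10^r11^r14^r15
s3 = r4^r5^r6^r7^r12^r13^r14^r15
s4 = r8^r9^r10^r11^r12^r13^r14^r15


s1=1, s2=1, s3=1, s4=1

Syndrome = 15 (error at position 15)


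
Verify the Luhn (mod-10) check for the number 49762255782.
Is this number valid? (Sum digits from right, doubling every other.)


Luhn sum = 51
51 mod 10 = 1

Invalid (Luhn sum mod 10 = 1)


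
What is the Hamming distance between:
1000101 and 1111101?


XOR: 0111000
Count of 1s: 3

3


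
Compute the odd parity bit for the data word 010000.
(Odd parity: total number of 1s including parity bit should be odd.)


Number of 1s in data: 1
Parity bit: 0

0


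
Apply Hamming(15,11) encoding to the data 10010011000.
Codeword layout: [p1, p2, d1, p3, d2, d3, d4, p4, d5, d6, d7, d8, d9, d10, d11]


Parity bits: p1=1, p2=1, p3=0, p4=0

111000100011000


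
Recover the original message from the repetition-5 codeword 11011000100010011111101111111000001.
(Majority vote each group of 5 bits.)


Groups: 11011, 00010, 00100, 11111, 10111, 11110, 00001
Majority votes: 1001110

1001110


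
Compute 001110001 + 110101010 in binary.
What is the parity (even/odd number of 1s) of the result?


001110001 = 113
110101010 = 426
Sum = 539 = 1000011011
1s count = 5

odd parity (5 ones in 1000011011)


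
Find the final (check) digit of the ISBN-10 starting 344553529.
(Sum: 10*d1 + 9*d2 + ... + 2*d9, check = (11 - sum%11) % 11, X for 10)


Weighted sum: 222
222 mod 11 = 2

Check digit: 9


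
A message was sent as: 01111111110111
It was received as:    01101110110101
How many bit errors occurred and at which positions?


XOR: 00010001000010

3 error(s) at position(s): 3, 7, 12


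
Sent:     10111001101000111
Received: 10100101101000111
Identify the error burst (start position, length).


XOR: 00011100000000000

Burst at position 3, length 3


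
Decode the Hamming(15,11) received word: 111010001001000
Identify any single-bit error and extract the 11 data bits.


Syndrome = 0: no error detected

Data: 11001001000 (no errors)


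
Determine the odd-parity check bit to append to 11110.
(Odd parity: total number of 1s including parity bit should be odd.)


Number of 1s in data: 4
Parity bit: 1

1


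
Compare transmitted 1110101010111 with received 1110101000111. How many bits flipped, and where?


XOR: 0000000010000

1 error(s) at position(s): 8


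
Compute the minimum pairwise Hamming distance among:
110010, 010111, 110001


Comparing all pairs, minimum distance: 2
Can detect 1 errors, correct 0 errors

2


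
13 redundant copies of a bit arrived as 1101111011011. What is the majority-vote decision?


Ones: 10 out of 13
Threshold: 7

1 (10/13 voted 1)


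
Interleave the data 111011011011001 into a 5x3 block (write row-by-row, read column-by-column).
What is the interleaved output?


Matrix:
  111
  011
  011
  011
  001
Read columns: 100001111011111

100001111011111


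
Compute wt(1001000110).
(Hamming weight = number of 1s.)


Counting 1s in 1001000110

4


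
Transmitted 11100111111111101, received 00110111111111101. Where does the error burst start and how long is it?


XOR: 11010000000000000

Burst at position 0, length 4


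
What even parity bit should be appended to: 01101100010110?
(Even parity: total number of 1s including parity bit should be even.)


Number of 1s in data: 7
Parity bit: 1

1


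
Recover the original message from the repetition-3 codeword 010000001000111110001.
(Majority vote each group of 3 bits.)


Groups: 010, 000, 001, 000, 111, 110, 001
Majority votes: 0000110

0000110


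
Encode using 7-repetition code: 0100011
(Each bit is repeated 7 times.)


Each bit -> 7 copies

0000000111111100000000000000000000011111111111111


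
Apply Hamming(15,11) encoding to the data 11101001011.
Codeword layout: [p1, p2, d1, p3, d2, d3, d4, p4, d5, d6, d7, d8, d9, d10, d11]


Parity bits: p1=0, p2=0, p3=1, p4=0

001111001001011


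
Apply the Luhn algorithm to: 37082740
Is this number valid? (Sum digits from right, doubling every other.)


Luhn sum = 40
40 mod 10 = 0

Valid (Luhn sum mod 10 = 0)


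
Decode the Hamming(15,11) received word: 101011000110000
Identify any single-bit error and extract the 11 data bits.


Syndrome = 0: no error detected

Data: 11100110000 (no errors)


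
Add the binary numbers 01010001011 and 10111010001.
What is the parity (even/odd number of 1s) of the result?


01010001011 = 651
10111010001 = 1489
Sum = 2140 = 100001011100
1s count = 5

odd parity (5 ones in 100001011100)


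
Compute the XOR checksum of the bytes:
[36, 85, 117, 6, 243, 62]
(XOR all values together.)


XOR chain: 36 ^ 85 ^ 117 ^ 6 ^ 243 ^ 62 = 207

207


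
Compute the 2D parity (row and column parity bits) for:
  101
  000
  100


Row parities: 001
Column parities: 001

Row P: 001, Col P: 001, Corner: 1


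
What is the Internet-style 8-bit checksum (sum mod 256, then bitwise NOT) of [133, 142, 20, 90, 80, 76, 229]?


Sum = 770 mod 256 = 2
Complement = 253

253


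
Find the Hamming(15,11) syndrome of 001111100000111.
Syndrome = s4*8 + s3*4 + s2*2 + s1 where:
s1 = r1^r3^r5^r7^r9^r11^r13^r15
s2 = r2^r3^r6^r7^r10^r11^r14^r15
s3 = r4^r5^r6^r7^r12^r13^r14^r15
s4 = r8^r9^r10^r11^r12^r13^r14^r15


s1=1, s2=1, s3=1, s4=1

Syndrome = 15 (error at position 15)


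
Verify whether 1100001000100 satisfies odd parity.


Number of 1s: 4

No, parity error (4 ones)


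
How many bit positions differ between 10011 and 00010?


XOR: 10001
Count of 1s: 2

2


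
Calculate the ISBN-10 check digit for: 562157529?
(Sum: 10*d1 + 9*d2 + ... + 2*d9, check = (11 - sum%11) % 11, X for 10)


Weighted sum: 236
236 mod 11 = 5

Check digit: 6


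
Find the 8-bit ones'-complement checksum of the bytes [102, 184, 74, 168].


Sum = 528 mod 256 = 16
Complement = 239

239


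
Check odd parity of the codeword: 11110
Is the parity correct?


Number of 1s: 4

No, parity error (4 ones)


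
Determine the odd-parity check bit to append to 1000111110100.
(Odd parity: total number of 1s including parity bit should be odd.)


Number of 1s in data: 7
Parity bit: 0

0


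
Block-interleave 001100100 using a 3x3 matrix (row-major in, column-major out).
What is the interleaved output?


Matrix:
  001
  100
  100
Read columns: 011000100

011000100


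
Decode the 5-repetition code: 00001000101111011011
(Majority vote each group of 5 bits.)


Groups: 00001, 00010, 11110, 11011
Majority votes: 0011

0011


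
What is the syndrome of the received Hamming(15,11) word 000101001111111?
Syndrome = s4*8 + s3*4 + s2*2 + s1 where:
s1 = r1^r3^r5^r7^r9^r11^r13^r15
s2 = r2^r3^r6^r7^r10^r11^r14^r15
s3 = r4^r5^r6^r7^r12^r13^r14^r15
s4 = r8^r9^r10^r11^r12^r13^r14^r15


s1=0, s2=1, s3=0, s4=1

Syndrome = 10 (error at position 10)


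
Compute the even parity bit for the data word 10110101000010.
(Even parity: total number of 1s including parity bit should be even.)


Number of 1s in data: 6
Parity bit: 0

0


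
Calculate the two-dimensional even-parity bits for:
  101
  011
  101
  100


Row parities: 0001
Column parities: 111

Row P: 0001, Col P: 111, Corner: 1


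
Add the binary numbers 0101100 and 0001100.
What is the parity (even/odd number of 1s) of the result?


0101100 = 44
0001100 = 12
Sum = 56 = 111000
1s count = 3

odd parity (3 ones in 111000)


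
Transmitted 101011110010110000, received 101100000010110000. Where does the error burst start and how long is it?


XOR: 000111110000000000

Burst at position 3, length 5


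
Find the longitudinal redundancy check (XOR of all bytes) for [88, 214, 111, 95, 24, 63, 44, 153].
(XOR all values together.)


XOR chain: 88 ^ 214 ^ 111 ^ 95 ^ 24 ^ 63 ^ 44 ^ 153 = 44

44


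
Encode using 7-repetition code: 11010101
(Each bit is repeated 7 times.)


Each bit -> 7 copies

11111111111111000000011111110000000111111100000001111111


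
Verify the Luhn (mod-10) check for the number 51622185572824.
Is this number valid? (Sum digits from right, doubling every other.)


Luhn sum = 52
52 mod 10 = 2

Invalid (Luhn sum mod 10 = 2)


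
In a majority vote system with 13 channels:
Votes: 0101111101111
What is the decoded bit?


Ones: 10 out of 13
Threshold: 7

1 (10/13 voted 1)


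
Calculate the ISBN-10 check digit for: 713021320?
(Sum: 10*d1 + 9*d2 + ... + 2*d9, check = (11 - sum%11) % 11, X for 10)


Weighted sum: 138
138 mod 11 = 6

Check digit: 5


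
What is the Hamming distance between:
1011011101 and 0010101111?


XOR: 1001110010
Count of 1s: 5

5


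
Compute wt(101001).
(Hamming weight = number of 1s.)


Counting 1s in 101001

3


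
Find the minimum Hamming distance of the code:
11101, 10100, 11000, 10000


Comparing all pairs, minimum distance: 1
Can detect 0 errors, correct 0 errors

1


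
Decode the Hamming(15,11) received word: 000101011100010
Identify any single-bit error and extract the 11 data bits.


Syndrome = 7: error at position 7

Data: 00111100010 (corrected bit 7)


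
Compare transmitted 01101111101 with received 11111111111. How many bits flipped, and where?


XOR: 10010000010

3 error(s) at position(s): 0, 3, 9


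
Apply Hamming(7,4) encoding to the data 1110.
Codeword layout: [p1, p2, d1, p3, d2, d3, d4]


Parity bits: p1=0, p2=0, p3=0

0010110


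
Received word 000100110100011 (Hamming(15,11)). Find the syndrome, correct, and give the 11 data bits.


Syndrome = 0: no error detected

Data: 00010100011 (no errors)


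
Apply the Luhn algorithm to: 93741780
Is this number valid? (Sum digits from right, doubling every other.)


Luhn sum = 37
37 mod 10 = 7

Invalid (Luhn sum mod 10 = 7)


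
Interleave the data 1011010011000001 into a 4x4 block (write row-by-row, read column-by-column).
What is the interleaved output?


Matrix:
  1011
  0100
  1100
  0001
Read columns: 1010011010001001

1010011010001001


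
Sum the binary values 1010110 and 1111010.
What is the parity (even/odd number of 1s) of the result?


1010110 = 86
1111010 = 122
Sum = 208 = 11010000
1s count = 3

odd parity (3 ones in 11010000)


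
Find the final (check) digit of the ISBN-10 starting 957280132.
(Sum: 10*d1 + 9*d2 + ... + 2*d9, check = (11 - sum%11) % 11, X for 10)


Weighted sum: 270
270 mod 11 = 6

Check digit: 5


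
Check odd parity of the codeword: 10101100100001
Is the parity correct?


Number of 1s: 6

No, parity error (6 ones)


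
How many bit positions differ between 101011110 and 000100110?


XOR: 101111000
Count of 1s: 5

5


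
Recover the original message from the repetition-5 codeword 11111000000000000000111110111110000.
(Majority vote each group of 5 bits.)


Groups: 11111, 00000, 00000, 00000, 11111, 01111, 10000
Majority votes: 1000110

1000110


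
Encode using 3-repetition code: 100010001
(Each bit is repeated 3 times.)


Each bit -> 3 copies

111000000000111000000000111


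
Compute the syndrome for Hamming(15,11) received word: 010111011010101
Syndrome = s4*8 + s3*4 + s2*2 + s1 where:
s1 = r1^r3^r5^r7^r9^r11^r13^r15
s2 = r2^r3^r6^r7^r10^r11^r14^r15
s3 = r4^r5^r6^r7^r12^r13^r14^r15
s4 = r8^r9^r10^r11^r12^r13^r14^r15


s1=1, s2=0, s3=1, s4=1

Syndrome = 13 (error at position 13)


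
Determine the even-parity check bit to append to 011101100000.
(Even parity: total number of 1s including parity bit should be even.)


Number of 1s in data: 5
Parity bit: 1

1


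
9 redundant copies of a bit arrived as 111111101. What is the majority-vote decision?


Ones: 8 out of 9
Threshold: 5

1 (8/9 voted 1)


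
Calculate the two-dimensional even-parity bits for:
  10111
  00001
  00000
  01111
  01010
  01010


Row parities: 010000
Column parities: 11001

Row P: 010000, Col P: 11001, Corner: 1


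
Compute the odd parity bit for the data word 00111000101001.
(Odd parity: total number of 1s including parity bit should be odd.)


Number of 1s in data: 6
Parity bit: 1

1


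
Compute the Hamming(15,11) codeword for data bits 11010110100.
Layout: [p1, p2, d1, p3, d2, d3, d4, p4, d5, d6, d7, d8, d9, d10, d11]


Parity bits: p1=1, p2=0, p3=1, p4=1

101110110110100


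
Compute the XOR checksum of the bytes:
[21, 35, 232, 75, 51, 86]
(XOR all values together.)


XOR chain: 21 ^ 35 ^ 232 ^ 75 ^ 51 ^ 86 = 240

240


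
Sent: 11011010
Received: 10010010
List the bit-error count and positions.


XOR: 01001000

2 error(s) at position(s): 1, 4


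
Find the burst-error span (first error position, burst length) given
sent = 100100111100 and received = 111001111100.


XOR: 011101000000

Burst at position 1, length 5


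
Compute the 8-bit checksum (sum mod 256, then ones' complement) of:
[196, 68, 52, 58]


Sum = 374 mod 256 = 118
Complement = 137

137


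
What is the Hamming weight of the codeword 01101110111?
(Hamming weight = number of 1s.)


Counting 1s in 01101110111

8


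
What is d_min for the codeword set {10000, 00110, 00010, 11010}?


Comparing all pairs, minimum distance: 1
Can detect 0 errors, correct 0 errors

1


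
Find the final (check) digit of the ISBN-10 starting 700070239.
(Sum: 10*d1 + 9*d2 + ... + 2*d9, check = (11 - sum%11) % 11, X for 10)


Weighted sum: 147
147 mod 11 = 4

Check digit: 7


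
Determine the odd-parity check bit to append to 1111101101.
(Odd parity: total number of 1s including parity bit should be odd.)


Number of 1s in data: 8
Parity bit: 1

1


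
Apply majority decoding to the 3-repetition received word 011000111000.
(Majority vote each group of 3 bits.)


Groups: 011, 000, 111, 000
Majority votes: 1010

1010


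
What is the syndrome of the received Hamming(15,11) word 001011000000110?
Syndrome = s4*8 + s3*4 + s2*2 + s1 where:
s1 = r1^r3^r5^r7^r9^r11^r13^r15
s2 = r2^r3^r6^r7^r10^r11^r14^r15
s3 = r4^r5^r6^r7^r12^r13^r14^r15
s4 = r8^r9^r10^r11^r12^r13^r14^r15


s1=1, s2=1, s3=0, s4=0

Syndrome = 3 (error at position 3)


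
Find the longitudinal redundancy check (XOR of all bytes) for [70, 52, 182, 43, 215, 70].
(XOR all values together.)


XOR chain: 70 ^ 52 ^ 182 ^ 43 ^ 215 ^ 70 = 126

126


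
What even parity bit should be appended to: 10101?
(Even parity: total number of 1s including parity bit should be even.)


Number of 1s in data: 3
Parity bit: 1

1


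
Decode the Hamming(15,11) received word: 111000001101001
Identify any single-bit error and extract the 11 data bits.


Syndrome = 0: no error detected

Data: 10001101001 (no errors)


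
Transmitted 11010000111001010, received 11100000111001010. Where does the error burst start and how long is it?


XOR: 00110000000000000

Burst at position 2, length 2


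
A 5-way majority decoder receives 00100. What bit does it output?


Ones: 1 out of 5
Threshold: 3

0 (1/5 voted 1)


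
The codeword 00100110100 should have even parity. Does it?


Number of 1s: 4

Yes, parity is correct (4 ones)


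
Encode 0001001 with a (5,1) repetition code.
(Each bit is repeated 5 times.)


Each bit -> 5 copies

00000000000000011111000000000011111


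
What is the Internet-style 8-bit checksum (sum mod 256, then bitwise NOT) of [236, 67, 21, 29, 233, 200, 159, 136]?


Sum = 1081 mod 256 = 57
Complement = 198

198


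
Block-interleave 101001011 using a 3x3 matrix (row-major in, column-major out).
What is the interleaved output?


Matrix:
  101
  001
  011
Read columns: 100001111

100001111


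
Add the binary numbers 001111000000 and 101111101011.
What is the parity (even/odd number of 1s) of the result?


001111000000 = 960
101111101011 = 3051
Sum = 4011 = 111110101011
1s count = 9

odd parity (9 ones in 111110101011)


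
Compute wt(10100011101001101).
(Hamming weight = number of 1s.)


Counting 1s in 10100011101001101

9


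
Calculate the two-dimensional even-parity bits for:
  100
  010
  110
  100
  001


Row parities: 11011
Column parities: 101

Row P: 11011, Col P: 101, Corner: 0


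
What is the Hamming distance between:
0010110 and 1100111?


XOR: 1110001
Count of 1s: 4

4


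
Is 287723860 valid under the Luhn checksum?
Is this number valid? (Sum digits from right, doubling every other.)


Luhn sum = 40
40 mod 10 = 0

Valid (Luhn sum mod 10 = 0)


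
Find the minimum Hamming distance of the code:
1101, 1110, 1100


Comparing all pairs, minimum distance: 1
Can detect 0 errors, correct 0 errors

1


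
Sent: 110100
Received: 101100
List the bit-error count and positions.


XOR: 011000

2 error(s) at position(s): 1, 2


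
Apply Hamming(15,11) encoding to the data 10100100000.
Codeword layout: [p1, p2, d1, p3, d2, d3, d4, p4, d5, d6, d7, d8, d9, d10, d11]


Parity bits: p1=1, p2=1, p3=1, p4=1

111101010100000


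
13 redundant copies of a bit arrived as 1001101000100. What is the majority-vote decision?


Ones: 5 out of 13
Threshold: 7

0 (5/13 voted 1)


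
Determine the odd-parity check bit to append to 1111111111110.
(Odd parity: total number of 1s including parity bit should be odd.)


Number of 1s in data: 12
Parity bit: 1

1


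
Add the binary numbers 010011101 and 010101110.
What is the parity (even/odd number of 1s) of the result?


010011101 = 157
010101110 = 174
Sum = 331 = 101001011
1s count = 5

odd parity (5 ones in 101001011)


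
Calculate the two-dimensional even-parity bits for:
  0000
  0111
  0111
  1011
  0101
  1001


Row parities: 011100
Column parities: 0111

Row P: 011100, Col P: 0111, Corner: 1


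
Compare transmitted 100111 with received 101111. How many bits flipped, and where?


XOR: 001000

1 error(s) at position(s): 2


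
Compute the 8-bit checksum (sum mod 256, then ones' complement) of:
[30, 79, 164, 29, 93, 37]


Sum = 432 mod 256 = 176
Complement = 79

79


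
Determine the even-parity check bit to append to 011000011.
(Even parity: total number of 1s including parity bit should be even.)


Number of 1s in data: 4
Parity bit: 0

0


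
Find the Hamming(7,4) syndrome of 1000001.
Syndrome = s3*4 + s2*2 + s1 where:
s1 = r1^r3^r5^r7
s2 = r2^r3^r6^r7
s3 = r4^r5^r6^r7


s1=0, s2=1, s3=1

Syndrome = 6 (error at position 6)


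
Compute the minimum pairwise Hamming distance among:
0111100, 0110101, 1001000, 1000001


Comparing all pairs, minimum distance: 2
Can detect 1 errors, correct 0 errors

2


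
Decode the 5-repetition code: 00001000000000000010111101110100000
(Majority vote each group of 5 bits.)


Groups: 00001, 00000, 00000, 00010, 11110, 11101, 00000
Majority votes: 0000110

0000110


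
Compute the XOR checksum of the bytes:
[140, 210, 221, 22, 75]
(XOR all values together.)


XOR chain: 140 ^ 210 ^ 221 ^ 22 ^ 75 = 222

222


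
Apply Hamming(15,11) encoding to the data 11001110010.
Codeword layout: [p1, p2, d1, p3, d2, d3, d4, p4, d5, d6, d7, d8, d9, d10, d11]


Parity bits: p1=0, p2=0, p3=0, p4=0

001010001110010


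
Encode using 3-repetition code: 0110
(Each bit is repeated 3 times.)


Each bit -> 3 copies

000111111000


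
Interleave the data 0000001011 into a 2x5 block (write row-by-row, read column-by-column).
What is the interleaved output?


Matrix:
  00000
  01011
Read columns: 0001000101

0001000101


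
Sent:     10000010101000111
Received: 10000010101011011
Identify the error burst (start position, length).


XOR: 00000000000011100

Burst at position 12, length 3


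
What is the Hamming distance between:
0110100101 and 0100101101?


XOR: 0010001000
Count of 1s: 2

2


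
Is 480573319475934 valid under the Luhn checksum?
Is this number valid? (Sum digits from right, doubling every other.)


Luhn sum = 74
74 mod 10 = 4

Invalid (Luhn sum mod 10 = 4)


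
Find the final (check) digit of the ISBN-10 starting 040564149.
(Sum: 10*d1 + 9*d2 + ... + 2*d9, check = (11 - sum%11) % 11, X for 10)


Weighted sum: 161
161 mod 11 = 7

Check digit: 4


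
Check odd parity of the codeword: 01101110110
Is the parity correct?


Number of 1s: 7

Yes, parity is correct (7 ones)


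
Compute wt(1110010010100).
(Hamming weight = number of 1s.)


Counting 1s in 1110010010100

6


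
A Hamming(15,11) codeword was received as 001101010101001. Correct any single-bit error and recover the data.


Syndrome = 0: no error detected

Data: 10100101001 (no errors)


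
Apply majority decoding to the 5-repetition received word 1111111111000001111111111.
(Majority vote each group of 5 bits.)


Groups: 11111, 11111, 00000, 11111, 11111
Majority votes: 11011

11011


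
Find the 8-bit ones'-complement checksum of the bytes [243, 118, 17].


Sum = 378 mod 256 = 122
Complement = 133

133


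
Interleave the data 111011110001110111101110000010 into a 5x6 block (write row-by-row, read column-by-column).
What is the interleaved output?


Matrix:
  111011
  110001
  110111
  101110
  000010
Read columns: 111101110010010001101011111100

111101110010010001101011111100


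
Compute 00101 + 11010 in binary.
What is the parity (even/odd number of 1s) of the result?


00101 = 5
11010 = 26
Sum = 31 = 11111
1s count = 5

odd parity (5 ones in 11111)


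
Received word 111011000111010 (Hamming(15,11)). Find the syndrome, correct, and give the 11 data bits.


Syndrome = 0: no error detected

Data: 11100111010 (no errors)


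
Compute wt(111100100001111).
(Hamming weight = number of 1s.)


Counting 1s in 111100100001111

9


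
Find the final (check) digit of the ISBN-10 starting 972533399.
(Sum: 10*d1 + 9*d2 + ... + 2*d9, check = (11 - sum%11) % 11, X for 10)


Weighted sum: 294
294 mod 11 = 8

Check digit: 3


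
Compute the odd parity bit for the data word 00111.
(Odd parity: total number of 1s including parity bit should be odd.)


Number of 1s in data: 3
Parity bit: 0

0


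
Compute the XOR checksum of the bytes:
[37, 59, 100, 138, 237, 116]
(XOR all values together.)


XOR chain: 37 ^ 59 ^ 100 ^ 138 ^ 237 ^ 116 = 105

105


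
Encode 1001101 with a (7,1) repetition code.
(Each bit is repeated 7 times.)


Each bit -> 7 copies

1111111000000000000001111111111111100000001111111


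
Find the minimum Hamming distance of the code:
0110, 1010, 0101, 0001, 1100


Comparing all pairs, minimum distance: 1
Can detect 0 errors, correct 0 errors

1


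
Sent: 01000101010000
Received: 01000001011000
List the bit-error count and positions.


XOR: 00000100001000

2 error(s) at position(s): 5, 10


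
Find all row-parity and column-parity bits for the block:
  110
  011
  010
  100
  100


Row parities: 00111
Column parities: 111

Row P: 00111, Col P: 111, Corner: 1


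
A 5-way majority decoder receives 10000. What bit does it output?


Ones: 1 out of 5
Threshold: 3

0 (1/5 voted 1)


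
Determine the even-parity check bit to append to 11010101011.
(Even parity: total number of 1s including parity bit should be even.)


Number of 1s in data: 7
Parity bit: 1

1


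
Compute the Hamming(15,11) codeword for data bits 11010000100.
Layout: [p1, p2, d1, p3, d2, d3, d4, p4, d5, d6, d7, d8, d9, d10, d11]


Parity bits: p1=0, p2=0, p3=1, p4=1

001110110000100


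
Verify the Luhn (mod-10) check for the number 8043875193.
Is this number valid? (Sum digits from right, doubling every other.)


Luhn sum = 46
46 mod 10 = 6

Invalid (Luhn sum mod 10 = 6)


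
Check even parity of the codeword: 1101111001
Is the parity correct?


Number of 1s: 7

No, parity error (7 ones)


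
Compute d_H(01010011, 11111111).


XOR: 10101100
Count of 1s: 4

4


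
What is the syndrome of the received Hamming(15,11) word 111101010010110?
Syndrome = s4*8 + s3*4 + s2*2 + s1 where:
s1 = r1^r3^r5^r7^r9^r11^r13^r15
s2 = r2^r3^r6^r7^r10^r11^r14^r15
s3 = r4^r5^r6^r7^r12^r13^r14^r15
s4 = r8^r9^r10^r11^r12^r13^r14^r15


s1=0, s2=1, s3=0, s4=0

Syndrome = 2 (error at position 2)


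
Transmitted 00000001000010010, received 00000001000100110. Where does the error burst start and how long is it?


XOR: 00000000000110100

Burst at position 11, length 4


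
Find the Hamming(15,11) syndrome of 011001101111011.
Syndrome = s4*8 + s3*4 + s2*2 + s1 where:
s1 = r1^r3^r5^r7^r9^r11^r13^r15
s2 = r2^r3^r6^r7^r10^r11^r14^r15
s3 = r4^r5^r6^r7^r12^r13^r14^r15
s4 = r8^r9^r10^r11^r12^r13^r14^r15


s1=1, s2=0, s3=1, s4=0

Syndrome = 5 (error at position 5)


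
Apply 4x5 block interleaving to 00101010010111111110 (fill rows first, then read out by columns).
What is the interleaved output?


Matrix:
  00101
  01001
  01111
  11110
Read columns: 00010111101100111110

00010111101100111110


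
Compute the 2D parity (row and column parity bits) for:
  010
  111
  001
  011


Row parities: 1110
Column parities: 111

Row P: 1110, Col P: 111, Corner: 1


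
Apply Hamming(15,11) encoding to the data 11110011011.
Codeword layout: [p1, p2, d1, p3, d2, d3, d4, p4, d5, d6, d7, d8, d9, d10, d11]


Parity bits: p1=1, p2=0, p3=0, p4=0

101011100011011


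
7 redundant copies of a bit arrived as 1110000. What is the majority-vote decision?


Ones: 3 out of 7
Threshold: 4

0 (3/7 voted 1)


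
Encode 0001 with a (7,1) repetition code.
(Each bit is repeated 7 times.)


Each bit -> 7 copies

0000000000000000000001111111


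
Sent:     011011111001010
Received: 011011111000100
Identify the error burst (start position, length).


XOR: 000000000001110

Burst at position 11, length 3


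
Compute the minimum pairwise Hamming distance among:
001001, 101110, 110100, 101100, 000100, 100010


Comparing all pairs, minimum distance: 1
Can detect 0 errors, correct 0 errors

1


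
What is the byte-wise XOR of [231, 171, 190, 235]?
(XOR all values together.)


XOR chain: 231 ^ 171 ^ 190 ^ 235 = 25

25


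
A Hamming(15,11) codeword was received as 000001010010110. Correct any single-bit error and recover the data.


Syndrome = 6: error at position 6

Data: 00000010110 (corrected bit 6)


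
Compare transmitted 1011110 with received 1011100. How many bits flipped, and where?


XOR: 0000010

1 error(s) at position(s): 5


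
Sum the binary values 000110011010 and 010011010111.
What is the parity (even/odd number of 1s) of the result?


000110011010 = 410
010011010111 = 1239
Sum = 1649 = 11001110001
1s count = 6

even parity (6 ones in 11001110001)


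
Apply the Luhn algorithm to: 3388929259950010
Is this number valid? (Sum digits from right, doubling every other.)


Luhn sum = 72
72 mod 10 = 2

Invalid (Luhn sum mod 10 = 2)


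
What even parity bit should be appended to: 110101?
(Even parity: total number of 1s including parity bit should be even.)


Number of 1s in data: 4
Parity bit: 0

0


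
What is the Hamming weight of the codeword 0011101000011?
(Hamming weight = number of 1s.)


Counting 1s in 0011101000011

6


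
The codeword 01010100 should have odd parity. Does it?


Number of 1s: 3

Yes, parity is correct (3 ones)


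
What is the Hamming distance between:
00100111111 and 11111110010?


XOR: 11011001101
Count of 1s: 7

7


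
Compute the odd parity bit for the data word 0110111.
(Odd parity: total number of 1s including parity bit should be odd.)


Number of 1s in data: 5
Parity bit: 0

0


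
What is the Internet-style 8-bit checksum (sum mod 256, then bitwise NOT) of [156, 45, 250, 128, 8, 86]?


Sum = 673 mod 256 = 161
Complement = 94

94


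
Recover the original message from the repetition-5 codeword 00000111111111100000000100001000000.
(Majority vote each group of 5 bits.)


Groups: 00000, 11111, 11111, 00000, 00010, 00010, 00000
Majority votes: 0110000

0110000


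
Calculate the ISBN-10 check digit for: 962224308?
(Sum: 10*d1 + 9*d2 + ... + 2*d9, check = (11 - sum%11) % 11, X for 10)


Weighted sum: 234
234 mod 11 = 3

Check digit: 8


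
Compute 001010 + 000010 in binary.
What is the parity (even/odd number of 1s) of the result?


001010 = 10
000010 = 2
Sum = 12 = 1100
1s count = 2

even parity (2 ones in 1100)


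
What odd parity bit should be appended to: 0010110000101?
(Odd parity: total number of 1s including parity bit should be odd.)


Number of 1s in data: 5
Parity bit: 0

0


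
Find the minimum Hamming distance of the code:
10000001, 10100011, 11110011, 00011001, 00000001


Comparing all pairs, minimum distance: 1
Can detect 0 errors, correct 0 errors

1


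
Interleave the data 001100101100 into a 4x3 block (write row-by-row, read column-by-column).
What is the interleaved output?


Matrix:
  001
  100
  101
  100
Read columns: 011100001010

011100001010


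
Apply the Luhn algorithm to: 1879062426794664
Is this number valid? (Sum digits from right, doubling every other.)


Luhn sum = 83
83 mod 10 = 3

Invalid (Luhn sum mod 10 = 3)


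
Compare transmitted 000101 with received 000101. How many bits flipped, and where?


XOR: 000000

0 errors (received matches sent)


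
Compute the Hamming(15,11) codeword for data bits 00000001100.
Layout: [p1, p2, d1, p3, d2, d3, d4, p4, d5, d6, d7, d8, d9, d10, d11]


Parity bits: p1=1, p2=0, p3=0, p4=0

100000000001100
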